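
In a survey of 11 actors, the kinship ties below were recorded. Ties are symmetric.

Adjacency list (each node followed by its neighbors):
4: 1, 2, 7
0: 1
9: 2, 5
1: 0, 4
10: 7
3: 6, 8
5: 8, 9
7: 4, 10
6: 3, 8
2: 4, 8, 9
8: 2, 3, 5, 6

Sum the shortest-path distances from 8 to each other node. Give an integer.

22

Distances from 8: 0:4, 1:3, 2:1, 3:1, 4:2, 5:1, 6:1, 7:3, 9:2, 10:4.
Sum = 4 + 3 + 1 + 1 + 2 + 1 + 1 + 3 + 2 + 4 = 22.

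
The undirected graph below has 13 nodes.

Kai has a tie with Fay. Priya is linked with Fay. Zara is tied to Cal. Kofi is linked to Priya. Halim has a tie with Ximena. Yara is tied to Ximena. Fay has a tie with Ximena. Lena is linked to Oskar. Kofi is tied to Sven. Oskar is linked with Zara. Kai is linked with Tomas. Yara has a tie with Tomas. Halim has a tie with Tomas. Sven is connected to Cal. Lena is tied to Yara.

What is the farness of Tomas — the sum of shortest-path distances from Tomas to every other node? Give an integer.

Distances from Tomas: Cal:5, Fay:2, Halim:1, Kai:1, Kofi:4, Lena:2, Oskar:3, Priya:3, Sven:5, Ximena:2, Yara:1, Zara:4.
Sum = 5 + 2 + 1 + 1 + 4 + 2 + 3 + 3 + 5 + 2 + 1 + 4 = 33.

33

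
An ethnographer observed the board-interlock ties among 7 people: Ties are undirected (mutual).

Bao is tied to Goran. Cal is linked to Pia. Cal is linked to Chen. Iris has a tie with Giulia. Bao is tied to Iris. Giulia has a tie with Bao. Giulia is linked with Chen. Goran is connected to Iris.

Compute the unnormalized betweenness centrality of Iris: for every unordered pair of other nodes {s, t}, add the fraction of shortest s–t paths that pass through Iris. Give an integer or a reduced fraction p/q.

2

Pairs whose geodesics pass through Iris — Chen–Goran: 1/2; Giulia–Goran: 1/2; Pia–Goran: 1/2; Goran–Cal: 1/2.
All other pairs contribute 0.
Summing the contributions gives betweenness(Iris) = 2.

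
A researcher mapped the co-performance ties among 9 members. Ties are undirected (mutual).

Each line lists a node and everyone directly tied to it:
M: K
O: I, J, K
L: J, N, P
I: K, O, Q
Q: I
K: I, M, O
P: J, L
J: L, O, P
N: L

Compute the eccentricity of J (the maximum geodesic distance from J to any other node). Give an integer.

3

Distances from J: I:2, K:2, L:1, M:3, N:2, O:1, P:1, Q:3.
The largest is 3 (to M and Q), so the eccentricity of J is 3.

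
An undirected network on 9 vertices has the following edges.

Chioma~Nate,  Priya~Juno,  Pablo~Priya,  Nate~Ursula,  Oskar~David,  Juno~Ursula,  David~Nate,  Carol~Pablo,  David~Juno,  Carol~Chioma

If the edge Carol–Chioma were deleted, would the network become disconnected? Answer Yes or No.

Even without that edge, Carol still reaches Chioma via Carol – Pablo – Priya – Juno – Ursula – Nate – Chioma, so the network stays connected. Not a bridge.

No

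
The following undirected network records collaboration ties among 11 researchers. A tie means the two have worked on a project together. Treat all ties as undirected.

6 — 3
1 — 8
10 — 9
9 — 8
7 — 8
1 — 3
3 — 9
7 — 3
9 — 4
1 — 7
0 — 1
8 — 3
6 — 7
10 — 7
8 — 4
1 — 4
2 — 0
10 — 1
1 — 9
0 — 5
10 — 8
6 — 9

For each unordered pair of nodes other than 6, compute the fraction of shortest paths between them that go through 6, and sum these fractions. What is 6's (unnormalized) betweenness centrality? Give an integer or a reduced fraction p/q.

1/5

Pairs whose geodesics pass through 6 — 9–7: 1/5.
All other pairs contribute 0.
Summing the contributions gives betweenness(6) = 1/5.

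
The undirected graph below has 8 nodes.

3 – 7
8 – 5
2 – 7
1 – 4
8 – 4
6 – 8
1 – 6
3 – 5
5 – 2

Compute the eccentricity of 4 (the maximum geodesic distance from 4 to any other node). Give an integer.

4

Distances from 4: 1:1, 2:3, 3:3, 5:2, 6:2, 7:4, 8:1.
The largest is 4 (to 7), so the eccentricity of 4 is 4.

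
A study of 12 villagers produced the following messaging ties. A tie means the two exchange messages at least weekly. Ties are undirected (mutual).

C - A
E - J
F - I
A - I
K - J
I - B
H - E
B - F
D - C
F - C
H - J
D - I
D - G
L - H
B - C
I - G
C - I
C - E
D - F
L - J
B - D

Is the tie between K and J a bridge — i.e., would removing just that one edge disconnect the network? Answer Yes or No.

Yes

Without the K–J edge there is no alternate route between K and J, so the network disconnects. It is a bridge.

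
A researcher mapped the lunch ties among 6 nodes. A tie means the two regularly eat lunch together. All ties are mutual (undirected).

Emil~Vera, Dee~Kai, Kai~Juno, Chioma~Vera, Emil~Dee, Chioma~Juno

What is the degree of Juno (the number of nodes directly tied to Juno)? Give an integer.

Juno is directly tied to Chioma and Kai. That is 2 neighbors, so the degree of Juno is 2.

2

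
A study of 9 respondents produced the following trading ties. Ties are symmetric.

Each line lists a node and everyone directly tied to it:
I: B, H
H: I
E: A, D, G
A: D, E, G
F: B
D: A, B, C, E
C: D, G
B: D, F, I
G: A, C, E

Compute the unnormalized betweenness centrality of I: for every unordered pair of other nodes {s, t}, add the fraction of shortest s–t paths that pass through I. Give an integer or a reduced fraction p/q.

7

Pairs whose geodesics pass through I — C–H: 1; G–H: 3/3; D–H: 1; A–H: 1; E–H: 1; F–H: 1; B–H: 1.
All other pairs contribute 0.
Summing the contributions gives betweenness(I) = 7.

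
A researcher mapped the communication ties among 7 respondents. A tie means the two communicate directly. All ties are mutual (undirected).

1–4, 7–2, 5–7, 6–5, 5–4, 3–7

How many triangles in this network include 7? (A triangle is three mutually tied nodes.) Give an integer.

0

7's neighbors are 2, 3, and 5, but none of them are tied to each other, so no triangle contains 7.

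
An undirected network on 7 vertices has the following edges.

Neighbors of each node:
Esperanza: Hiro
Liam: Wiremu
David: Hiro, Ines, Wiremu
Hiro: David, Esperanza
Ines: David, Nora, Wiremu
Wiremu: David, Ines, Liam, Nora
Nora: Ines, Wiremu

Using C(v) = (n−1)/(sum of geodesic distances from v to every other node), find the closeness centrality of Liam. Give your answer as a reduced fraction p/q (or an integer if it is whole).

3/7

Distances from Liam: David:2, Esperanza:4, Hiro:3, Ines:2, Nora:2, Wiremu:1. Sum = 14.
n = 7, so closeness = 6/14 = 3/7.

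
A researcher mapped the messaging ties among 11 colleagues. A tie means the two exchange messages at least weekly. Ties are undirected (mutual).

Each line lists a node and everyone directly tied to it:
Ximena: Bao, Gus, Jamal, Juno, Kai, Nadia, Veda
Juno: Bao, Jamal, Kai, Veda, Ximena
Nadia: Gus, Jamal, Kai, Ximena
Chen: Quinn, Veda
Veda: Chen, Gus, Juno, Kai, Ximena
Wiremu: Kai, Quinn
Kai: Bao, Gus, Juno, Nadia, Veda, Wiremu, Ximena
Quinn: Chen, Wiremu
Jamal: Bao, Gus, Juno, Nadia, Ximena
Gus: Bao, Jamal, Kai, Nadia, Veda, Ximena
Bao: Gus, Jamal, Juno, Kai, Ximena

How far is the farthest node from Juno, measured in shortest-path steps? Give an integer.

Distances from Juno: Bao:1, Chen:2, Gus:2, Jamal:1, Kai:1, Nadia:2, Quinn:3, Veda:1, Wiremu:2, Ximena:1.
The largest is 3 (to Quinn), so the eccentricity of Juno is 3.

3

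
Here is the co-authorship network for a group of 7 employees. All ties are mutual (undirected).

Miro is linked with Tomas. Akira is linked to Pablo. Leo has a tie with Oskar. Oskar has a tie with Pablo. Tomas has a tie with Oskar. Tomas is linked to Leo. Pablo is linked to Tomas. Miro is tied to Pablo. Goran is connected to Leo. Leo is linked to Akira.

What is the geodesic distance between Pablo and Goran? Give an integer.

3

One shortest route is Pablo – Akira – Leo – Goran, which uses 3 edges, and at distance 2 from Pablo we only reach {Leo}, which does not include Goran. So d(Pablo,Goran) = 3.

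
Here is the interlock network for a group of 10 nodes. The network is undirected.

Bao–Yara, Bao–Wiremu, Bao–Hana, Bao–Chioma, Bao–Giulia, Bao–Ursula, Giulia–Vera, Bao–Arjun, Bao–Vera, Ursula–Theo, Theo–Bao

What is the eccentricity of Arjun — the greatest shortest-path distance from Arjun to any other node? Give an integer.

Distances from Arjun: Bao:1, Chioma:2, Giulia:2, Hana:2, Theo:2, Ursula:2, Vera:2, Wiremu:2, Yara:2.
The largest is 2 (to Yara, Theo, Ursula, Chioma, Hana, Wiremu, Giulia, and Vera), so the eccentricity of Arjun is 2.

2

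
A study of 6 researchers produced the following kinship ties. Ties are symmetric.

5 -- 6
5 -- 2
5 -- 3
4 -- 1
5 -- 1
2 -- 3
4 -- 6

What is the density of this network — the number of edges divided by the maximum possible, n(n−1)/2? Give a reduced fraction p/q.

There are 7 edges and 6 nodes, so the maximum possible is C(6,2) = 15.
Density = 7/15.

7/15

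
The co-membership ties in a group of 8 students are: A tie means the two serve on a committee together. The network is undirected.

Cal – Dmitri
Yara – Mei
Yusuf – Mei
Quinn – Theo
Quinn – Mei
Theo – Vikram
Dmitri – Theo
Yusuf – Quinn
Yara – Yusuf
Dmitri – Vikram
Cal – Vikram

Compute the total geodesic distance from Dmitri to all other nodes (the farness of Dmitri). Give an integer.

Distances from Dmitri: Cal:1, Mei:3, Quinn:2, Theo:1, Vikram:1, Yara:4, Yusuf:3.
Sum = 1 + 3 + 2 + 1 + 1 + 4 + 3 = 15.

15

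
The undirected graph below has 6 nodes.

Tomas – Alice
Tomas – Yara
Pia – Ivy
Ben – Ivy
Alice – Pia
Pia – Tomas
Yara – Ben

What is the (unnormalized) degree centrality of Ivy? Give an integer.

2

Ivy is directly tied to Ben and Pia. That is 2 neighbors, so the degree of Ivy is 2.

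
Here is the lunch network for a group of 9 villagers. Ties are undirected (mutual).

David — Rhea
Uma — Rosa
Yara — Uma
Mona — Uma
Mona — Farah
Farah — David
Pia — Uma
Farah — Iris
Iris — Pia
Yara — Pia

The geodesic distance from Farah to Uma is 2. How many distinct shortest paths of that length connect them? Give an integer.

1

The shortest distance is 2, and the only length-2 path is Farah–Mona–Uma. So there is exactly 1 shortest path.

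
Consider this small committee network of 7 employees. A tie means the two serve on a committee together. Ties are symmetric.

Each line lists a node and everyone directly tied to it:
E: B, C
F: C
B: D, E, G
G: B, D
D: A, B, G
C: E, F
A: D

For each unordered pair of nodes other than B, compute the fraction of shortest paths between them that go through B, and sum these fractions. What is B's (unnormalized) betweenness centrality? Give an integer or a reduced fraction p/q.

9

Pairs whose geodesics pass through B — G–E: 1; G–C: 1; G–F: 1; A–E: 1; A–C: 1; A–F: 1; E–D: 1; D–C: 1; D–F: 1.
All other pairs contribute 0.
Summing the contributions gives betweenness(B) = 9.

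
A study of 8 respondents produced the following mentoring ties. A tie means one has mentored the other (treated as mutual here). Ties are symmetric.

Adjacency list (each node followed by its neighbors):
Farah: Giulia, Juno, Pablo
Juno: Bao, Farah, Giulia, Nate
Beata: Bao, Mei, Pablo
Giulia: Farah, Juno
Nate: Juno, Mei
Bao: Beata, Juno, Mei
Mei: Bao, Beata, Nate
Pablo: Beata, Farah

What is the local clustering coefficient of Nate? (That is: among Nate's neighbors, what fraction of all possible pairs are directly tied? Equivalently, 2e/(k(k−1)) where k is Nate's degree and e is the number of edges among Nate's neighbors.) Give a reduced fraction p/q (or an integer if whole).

Nate's neighbors: Juno and Mei (k = 2).
Possible neighbor pairs: C(2,2) = 1. Edges among them: none → e = 0.
Clustering(Nate) = 0/1.

0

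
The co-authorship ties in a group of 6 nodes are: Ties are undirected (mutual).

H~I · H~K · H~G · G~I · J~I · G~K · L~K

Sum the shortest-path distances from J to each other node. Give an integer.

Distances from J: G:2, H:2, I:1, K:3, L:4.
Sum = 2 + 2 + 1 + 3 + 4 = 12.

12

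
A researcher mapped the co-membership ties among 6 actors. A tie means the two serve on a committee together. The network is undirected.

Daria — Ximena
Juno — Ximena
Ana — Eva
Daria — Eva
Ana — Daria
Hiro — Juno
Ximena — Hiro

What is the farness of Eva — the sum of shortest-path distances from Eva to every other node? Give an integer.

10

Distances from Eva: Ana:1, Daria:1, Hiro:3, Juno:3, Ximena:2.
Sum = 1 + 1 + 3 + 3 + 2 = 10.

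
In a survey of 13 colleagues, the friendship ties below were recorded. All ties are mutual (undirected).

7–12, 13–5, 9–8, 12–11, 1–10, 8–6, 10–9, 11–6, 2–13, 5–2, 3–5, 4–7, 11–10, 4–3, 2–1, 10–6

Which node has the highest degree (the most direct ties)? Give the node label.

Degrees — 1:2, 2:3, 3:2, 4:2, 5:3, 6:3, 7:2, 8:2, 9:2, 10:4, 11:3, 12:2, 13:2.
The maximum is 4, attained only by 10.

10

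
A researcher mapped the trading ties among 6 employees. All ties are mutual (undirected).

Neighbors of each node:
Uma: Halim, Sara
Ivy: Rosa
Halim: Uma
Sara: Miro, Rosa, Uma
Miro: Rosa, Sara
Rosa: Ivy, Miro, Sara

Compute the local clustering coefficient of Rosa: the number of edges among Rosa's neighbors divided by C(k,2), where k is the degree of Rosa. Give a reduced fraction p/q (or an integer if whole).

Rosa's neighbors: Ivy, Miro, and Sara (k = 3).
Possible neighbor pairs: C(3,2) = 3. Edges among them: Miro–Sara → e = 1.
Clustering(Rosa) = 1/3.

1/3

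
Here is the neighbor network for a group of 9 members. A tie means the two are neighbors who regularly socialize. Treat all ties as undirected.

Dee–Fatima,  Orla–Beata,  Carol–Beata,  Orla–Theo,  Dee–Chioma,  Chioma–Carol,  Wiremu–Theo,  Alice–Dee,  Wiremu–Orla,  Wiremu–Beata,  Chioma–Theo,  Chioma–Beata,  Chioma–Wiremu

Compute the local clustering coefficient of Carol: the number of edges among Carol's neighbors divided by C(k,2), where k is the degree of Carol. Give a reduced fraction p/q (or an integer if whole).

1

Carol's neighbors: Beata and Chioma (k = 2).
Possible neighbor pairs: C(2,2) = 1. Edges among them: Beata–Chioma → e = 1.
Clustering(Carol) = 1/1.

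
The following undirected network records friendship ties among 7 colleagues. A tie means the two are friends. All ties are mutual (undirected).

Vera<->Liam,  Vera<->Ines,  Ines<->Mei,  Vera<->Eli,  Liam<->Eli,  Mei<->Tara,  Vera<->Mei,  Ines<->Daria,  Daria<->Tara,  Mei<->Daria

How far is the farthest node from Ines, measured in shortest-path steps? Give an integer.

Distances from Ines: Daria:1, Eli:2, Liam:2, Mei:1, Tara:2, Vera:1.
The largest is 2 (to Eli, Liam, and Tara), so the eccentricity of Ines is 2.

2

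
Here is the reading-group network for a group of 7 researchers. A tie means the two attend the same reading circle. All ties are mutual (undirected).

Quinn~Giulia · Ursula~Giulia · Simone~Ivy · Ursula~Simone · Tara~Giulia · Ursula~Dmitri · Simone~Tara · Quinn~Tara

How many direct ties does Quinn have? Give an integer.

Quinn is directly tied to Giulia and Tara. That is 2 neighbors, so the degree of Quinn is 2.

2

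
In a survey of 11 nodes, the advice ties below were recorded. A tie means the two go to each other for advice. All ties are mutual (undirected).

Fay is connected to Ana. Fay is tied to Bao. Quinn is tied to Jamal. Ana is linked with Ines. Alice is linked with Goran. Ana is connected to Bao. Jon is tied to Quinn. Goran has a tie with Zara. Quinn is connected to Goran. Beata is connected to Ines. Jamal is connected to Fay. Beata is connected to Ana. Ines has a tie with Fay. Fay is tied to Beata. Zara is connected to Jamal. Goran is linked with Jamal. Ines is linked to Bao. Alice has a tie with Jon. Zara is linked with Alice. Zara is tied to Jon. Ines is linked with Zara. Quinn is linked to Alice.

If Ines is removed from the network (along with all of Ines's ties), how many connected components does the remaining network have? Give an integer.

Ines's neighbors (Ana, Bao, Beata, Fay, and Zara) remain reachable from one another through other ties, so the rest of the network stays in one piece.

1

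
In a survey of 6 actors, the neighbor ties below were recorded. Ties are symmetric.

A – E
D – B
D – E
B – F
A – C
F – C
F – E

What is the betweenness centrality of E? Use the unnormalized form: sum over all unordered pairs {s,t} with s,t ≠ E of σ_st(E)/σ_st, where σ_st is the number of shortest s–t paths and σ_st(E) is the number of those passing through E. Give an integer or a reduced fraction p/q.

10/3

Pairs whose geodesics pass through E — C–D: 2/3; F–D: 1/2; F–A: 1/2; B–A: 2/3; D–A: 1.
All other pairs contribute 0.
Summing the contributions gives betweenness(E) = 10/3.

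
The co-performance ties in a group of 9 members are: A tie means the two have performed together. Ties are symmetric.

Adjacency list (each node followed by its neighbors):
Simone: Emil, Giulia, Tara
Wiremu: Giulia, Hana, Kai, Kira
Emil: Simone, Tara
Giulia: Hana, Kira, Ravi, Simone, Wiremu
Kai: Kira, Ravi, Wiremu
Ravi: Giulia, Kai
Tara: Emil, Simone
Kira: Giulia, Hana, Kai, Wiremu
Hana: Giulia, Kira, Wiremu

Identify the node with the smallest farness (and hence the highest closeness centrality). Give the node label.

Giulia

Farness (sum of distances to all others) for each node — Emil:20, Giulia:11, Hana:15, Kai:18, Kira:14, Ravi:16, Simone:14, Tara:20, Wiremu:14.
The smallest farness is 11, for Giulia, so Giulia has the highest closeness.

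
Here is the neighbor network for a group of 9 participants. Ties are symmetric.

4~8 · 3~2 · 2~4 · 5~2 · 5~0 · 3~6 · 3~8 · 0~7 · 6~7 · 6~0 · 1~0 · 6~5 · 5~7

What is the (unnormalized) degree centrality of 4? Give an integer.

2

4 is directly tied to 2 and 8. That is 2 neighbors, so the degree of 4 is 2.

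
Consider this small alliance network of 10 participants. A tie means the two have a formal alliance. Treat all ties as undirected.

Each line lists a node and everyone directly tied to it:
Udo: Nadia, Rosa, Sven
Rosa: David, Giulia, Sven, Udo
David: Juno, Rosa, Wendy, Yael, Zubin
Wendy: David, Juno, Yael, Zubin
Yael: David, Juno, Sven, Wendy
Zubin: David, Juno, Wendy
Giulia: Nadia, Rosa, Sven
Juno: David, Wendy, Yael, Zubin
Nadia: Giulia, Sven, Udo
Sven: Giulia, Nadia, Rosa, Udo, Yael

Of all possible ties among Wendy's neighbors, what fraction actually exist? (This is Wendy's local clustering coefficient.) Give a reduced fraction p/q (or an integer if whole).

5/6

Wendy's neighbors: David, Juno, Yael, and Zubin (k = 4).
Possible neighbor pairs: C(4,2) = 6. Edges among them: David–Juno, David–Yael, David–Zubin, Juno–Yael, Juno–Zubin → e = 5.
Clustering(Wendy) = 5/6.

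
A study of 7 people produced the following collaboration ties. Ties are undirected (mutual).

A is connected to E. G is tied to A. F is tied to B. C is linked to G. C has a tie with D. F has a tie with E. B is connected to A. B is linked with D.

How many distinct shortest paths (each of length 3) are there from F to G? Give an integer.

The shortest distance is 3. The length-3 paths are: F–E–A–G; F–B–A–G.
That gives 2 distinct shortest paths.

2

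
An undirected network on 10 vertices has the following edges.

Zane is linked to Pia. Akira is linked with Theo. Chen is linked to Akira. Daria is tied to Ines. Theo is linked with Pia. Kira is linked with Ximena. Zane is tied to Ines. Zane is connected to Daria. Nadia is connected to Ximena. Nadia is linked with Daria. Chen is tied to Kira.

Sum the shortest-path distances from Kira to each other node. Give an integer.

24

Distances from Kira: Akira:2, Chen:1, Daria:3, Ines:4, Nadia:2, Pia:4, Theo:3, Ximena:1, Zane:4.
Sum = 2 + 1 + 3 + 4 + 2 + 4 + 3 + 1 + 4 = 24.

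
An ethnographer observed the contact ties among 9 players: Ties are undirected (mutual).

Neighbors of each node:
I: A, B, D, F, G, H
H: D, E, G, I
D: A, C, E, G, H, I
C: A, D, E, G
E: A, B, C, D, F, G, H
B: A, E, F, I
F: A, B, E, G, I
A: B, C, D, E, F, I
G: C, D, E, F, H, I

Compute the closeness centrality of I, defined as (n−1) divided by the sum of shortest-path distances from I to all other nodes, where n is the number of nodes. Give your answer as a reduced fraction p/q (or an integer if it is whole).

4/5

Distances from I: A:1, B:1, C:2, D:1, E:2, F:1, G:1, H:1. Sum = 10.
n = 9, so closeness = 8/10 = 4/5.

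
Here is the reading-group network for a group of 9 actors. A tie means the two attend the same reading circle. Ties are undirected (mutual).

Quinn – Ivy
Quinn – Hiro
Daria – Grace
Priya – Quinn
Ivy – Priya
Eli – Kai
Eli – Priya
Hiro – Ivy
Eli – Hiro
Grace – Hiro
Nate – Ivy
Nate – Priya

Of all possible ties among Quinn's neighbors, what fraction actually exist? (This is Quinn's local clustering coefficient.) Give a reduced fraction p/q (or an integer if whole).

2/3

Quinn's neighbors: Hiro, Ivy, and Priya (k = 3).
Possible neighbor pairs: C(3,2) = 3. Edges among them: Hiro–Ivy, Ivy–Priya → e = 2.
Clustering(Quinn) = 2/3.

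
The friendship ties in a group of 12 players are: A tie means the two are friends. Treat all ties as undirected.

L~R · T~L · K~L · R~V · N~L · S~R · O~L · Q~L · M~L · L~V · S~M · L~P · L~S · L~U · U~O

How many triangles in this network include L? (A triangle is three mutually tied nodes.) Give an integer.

L's neighbors: K, M, N, O, P, Q, R, S, T, U, and V.
Neighbor pairs that are themselves tied: L–M–S; L–O–U; L–R–S; L–R–V. Each forms one triangle with L, for 4 in total.

4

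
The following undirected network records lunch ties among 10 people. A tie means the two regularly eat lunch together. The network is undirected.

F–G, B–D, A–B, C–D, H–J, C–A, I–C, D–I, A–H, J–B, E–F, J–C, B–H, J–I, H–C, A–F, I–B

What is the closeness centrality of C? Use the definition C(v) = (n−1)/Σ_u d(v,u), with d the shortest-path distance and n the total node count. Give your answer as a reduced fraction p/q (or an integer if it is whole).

3/5

Distances from C: A:1, B:2, D:1, E:3, F:2, G:3, H:1, I:1, J:1. Sum = 15.
n = 10, so closeness = 9/15 = 3/5.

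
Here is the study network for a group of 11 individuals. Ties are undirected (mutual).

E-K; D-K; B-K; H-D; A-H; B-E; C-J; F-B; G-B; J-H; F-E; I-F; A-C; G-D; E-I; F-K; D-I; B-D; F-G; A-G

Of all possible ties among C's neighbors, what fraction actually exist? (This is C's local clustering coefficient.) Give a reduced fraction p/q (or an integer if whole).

C's neighbors: A and J (k = 2).
Possible neighbor pairs: C(2,2) = 1. Edges among them: none → e = 0.
Clustering(C) = 0/1.

0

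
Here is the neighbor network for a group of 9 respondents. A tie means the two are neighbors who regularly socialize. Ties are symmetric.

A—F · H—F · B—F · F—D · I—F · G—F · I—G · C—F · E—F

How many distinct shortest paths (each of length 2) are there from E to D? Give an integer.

1

The shortest distance is 2, and the only length-2 path is E–F–D. So there is exactly 1 shortest path.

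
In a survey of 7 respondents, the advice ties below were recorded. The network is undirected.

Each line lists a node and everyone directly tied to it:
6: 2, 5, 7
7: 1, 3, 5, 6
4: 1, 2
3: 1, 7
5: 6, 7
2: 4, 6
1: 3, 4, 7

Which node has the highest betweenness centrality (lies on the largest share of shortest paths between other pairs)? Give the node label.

Unnormalized betweenness of each node: 1:3, 2:3/2, 3:0, 4:3/2, 5:0, 6:3, 7:5.
7 has the largest value, 5, making it the main broker — the node through which the most shortest paths run.

7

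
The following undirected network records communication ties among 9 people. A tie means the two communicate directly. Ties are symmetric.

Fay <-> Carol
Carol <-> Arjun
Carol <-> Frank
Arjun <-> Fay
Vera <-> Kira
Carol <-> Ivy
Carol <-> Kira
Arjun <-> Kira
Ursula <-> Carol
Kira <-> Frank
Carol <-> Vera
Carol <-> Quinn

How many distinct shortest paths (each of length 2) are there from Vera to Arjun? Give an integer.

2

The shortest distance is 2. The length-2 paths are: Vera–Carol–Arjun; Vera–Kira–Arjun.
That gives 2 distinct shortest paths.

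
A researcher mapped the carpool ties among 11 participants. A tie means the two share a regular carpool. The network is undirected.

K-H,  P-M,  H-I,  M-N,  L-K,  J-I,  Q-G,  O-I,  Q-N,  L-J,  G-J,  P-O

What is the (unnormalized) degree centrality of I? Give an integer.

3

I is directly tied to H, J, and O. That is 3 neighbors, so the degree of I is 3.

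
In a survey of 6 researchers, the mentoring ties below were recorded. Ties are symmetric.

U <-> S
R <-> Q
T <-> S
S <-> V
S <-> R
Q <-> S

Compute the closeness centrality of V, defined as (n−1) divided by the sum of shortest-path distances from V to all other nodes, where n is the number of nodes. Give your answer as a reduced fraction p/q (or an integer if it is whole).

Distances from V: Q:2, R:2, S:1, T:2, U:2. Sum = 9.
n = 6, so closeness = 5/9.

5/9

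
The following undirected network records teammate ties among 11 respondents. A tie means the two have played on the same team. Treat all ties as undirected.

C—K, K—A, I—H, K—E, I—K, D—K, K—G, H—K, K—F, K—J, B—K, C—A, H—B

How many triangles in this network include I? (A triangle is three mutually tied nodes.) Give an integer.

1

I's neighbors: H and K.
Neighbor pairs that are themselves tied: I–H–K. Each forms one triangle with I, for 1 in total.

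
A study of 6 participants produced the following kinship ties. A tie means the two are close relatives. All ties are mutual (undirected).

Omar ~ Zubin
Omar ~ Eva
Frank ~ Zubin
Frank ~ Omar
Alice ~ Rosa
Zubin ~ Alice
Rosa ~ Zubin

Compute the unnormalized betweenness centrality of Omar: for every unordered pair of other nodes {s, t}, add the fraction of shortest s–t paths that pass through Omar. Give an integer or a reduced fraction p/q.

Pairs whose geodesics pass through Omar — Zubin–Eva: 1; Eva–Frank: 1; Eva–Rosa: 1; Eva–Alice: 1.
All other pairs contribute 0.
Summing the contributions gives betweenness(Omar) = 4.

4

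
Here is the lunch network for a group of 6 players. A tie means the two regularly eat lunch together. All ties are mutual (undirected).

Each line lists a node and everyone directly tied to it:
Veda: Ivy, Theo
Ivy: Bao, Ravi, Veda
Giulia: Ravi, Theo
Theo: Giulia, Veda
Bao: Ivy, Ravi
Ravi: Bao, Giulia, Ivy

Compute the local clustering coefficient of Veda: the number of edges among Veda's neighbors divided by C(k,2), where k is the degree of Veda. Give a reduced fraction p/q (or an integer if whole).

Veda's neighbors: Ivy and Theo (k = 2).
Possible neighbor pairs: C(2,2) = 1. Edges among them: none → e = 0.
Clustering(Veda) = 0/1.

0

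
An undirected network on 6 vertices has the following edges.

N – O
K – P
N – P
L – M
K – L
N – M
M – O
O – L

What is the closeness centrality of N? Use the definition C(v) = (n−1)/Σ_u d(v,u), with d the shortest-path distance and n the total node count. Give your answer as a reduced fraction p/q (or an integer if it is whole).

5/7

Distances from N: K:2, L:2, M:1, O:1, P:1. Sum = 7.
n = 6, so closeness = 5/7.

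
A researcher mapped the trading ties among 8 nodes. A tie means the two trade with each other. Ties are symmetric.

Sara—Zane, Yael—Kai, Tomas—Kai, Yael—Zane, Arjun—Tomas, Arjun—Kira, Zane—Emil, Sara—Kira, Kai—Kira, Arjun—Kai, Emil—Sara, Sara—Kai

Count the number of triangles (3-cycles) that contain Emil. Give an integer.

1

Emil's neighbors: Sara and Zane.
Neighbor pairs that are themselves tied: Emil–Sara–Zane. Each forms one triangle with Emil, for 1 in total.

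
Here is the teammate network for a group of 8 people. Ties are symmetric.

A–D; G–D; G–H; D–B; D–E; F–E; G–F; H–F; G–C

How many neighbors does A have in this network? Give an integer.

A is directly tied to D. That is 1 neighbor, so the degree of A is 1.

1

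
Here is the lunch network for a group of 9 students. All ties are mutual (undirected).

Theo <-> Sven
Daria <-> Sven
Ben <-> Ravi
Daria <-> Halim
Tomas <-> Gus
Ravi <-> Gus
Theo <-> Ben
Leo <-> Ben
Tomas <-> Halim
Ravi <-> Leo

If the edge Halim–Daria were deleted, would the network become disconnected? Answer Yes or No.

Even without that edge, Halim still reaches Daria via Halim – Tomas – Gus – Ravi – Ben – Theo – Sven – Daria, so the network stays connected. Not a bridge.

No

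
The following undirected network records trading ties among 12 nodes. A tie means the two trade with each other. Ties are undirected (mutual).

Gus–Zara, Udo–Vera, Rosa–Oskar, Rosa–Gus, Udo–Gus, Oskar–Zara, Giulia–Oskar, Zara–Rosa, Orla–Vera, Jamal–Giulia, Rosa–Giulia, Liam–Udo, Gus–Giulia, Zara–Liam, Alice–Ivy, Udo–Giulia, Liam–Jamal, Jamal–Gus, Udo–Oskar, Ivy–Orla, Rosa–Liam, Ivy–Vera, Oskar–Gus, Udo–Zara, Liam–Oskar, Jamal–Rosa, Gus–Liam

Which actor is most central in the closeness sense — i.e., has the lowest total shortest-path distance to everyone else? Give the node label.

Farness (sum of distances to all others) for each node — Alice:38, Giulia:21, Gus:19, Ivy:28, Jamal:26, Liam:20, Orla:29, Oskar:20, Rosa:24, Udo:17, Vera:21, Zara:21.
The smallest farness is 17, for Udo, so Udo has the highest closeness.

Udo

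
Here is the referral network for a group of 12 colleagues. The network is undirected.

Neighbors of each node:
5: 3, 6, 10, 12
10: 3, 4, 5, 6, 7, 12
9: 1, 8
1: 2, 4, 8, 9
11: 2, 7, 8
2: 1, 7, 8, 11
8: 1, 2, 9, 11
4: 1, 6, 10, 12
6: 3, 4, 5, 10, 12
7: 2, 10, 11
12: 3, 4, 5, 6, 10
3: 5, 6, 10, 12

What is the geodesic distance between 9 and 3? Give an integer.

4

One shortest route is 9 – 1 – 4 – 10 – 3, which uses 4 edges, and at distance 3 from 9 we only reach {6, 7, 10, 12}, which does not include 3. So d(9,3) = 4.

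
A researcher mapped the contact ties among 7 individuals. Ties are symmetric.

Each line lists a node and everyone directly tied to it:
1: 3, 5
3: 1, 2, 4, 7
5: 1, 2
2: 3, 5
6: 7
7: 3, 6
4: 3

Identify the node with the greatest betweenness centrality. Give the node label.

3

Unnormalized betweenness of each node: 1:2, 2:2, 3:23/2, 4:0, 5:1/2, 6:0, 7:5.
3 has the largest value, 23/2, making it the main broker — the node through which the most shortest paths run.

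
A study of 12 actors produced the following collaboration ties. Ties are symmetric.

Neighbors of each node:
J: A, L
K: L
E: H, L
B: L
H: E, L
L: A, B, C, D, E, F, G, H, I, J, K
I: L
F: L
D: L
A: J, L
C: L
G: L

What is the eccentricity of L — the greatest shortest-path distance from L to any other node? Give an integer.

Distances from L: A:1, B:1, C:1, D:1, E:1, F:1, G:1, H:1, I:1, J:1, K:1.
The largest is 1 (to K, J, I, E, H, G, B, D, C, A, and F), so the eccentricity of L is 1.

1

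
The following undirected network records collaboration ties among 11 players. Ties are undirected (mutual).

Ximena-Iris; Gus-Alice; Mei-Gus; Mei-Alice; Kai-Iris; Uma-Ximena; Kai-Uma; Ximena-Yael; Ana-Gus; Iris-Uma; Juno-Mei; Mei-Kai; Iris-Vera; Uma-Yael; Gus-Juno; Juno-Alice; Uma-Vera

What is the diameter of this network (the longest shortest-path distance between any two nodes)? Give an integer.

Eccentricity of each node (its greatest distance to any other): Alice:4, Ana:5, Gus:4, Iris:4, Juno:4, Kai:3, Mei:3, Uma:4, Vera:5, Ximena:5, Yael:5.
The maximum eccentricity is 5, realized for instance by the pair Ana–Vera via Ana – Gus – Mei – Kai – Uma – Vera. So the diameter is 5.

5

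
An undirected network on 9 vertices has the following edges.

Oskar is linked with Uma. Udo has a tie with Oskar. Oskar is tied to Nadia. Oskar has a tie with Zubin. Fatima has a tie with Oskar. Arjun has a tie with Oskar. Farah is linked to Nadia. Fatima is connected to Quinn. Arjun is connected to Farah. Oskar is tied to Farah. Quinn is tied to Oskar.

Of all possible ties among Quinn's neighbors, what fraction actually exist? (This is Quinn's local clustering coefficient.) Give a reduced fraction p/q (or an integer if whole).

Quinn's neighbors: Fatima and Oskar (k = 2).
Possible neighbor pairs: C(2,2) = 1. Edges among them: Fatima–Oskar → e = 1.
Clustering(Quinn) = 1/1.

1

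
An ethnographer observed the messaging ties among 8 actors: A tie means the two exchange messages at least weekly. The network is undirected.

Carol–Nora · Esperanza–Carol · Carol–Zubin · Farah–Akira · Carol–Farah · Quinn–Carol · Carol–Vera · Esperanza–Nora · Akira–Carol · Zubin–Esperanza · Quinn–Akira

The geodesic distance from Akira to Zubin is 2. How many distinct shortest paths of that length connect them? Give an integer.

1

The shortest distance is 2, and the only length-2 path is Akira–Carol–Zubin. So there is exactly 1 shortest path.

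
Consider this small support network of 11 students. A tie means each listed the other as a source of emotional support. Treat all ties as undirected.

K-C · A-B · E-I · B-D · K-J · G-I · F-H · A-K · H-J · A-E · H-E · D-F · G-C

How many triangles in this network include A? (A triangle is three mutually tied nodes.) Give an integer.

A's neighbors are B, E, and K, but none of them are tied to each other, so no triangle contains A.

0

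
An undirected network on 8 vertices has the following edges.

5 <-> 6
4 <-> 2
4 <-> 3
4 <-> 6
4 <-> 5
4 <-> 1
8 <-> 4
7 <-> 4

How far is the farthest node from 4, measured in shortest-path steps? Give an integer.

1

Distances from 4: 1:1, 2:1, 3:1, 5:1, 6:1, 7:1, 8:1.
The largest is 1 (to 3, 8, 1, 2, 7, 6, and 5), so the eccentricity of 4 is 1.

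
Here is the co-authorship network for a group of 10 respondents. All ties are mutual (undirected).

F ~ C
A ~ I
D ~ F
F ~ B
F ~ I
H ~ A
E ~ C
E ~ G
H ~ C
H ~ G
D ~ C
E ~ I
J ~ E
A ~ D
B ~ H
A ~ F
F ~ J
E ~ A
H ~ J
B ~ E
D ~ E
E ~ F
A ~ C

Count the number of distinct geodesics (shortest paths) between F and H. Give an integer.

The shortest distance is 2. The length-2 paths are: F–B–H; F–C–H; F–J–H; F–A–H.
That gives 4 distinct shortest paths.

4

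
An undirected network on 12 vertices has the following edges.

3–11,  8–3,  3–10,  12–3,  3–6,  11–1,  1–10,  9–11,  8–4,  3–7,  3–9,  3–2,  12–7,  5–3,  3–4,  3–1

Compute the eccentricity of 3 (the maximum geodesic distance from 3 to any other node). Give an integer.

1

Distances from 3: 1:1, 2:1, 4:1, 5:1, 6:1, 7:1, 8:1, 9:1, 10:1, 11:1, 12:1.
The largest is 1 (to 11, 10, 6, 5, 12, 1, 8, 4, 9, 2, and 7), so the eccentricity of 3 is 1.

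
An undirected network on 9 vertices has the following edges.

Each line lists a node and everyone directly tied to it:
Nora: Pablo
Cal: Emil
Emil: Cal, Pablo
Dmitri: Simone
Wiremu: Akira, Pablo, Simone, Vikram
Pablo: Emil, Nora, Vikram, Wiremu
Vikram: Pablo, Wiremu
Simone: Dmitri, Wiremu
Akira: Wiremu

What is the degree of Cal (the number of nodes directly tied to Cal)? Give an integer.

Cal is directly tied to Emil. That is 1 neighbor, so the degree of Cal is 1.

1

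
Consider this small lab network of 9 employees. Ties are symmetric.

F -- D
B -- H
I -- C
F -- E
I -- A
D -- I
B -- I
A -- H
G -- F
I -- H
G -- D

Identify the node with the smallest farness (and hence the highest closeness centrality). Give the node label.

I

Farness (sum of distances to all others) for each node — A:18, B:18, C:19, D:13, E:24, F:17, G:18, H:17, I:12.
The smallest farness is 12, for I, so I has the highest closeness.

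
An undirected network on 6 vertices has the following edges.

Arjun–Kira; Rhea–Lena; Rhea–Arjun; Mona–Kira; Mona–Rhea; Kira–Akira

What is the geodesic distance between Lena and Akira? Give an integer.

4

One shortest route is Lena – Rhea – Mona – Kira – Akira, which uses 4 edges, and at distance 3 from Lena we only reach {Kira}, which does not include Akira. So d(Lena,Akira) = 4.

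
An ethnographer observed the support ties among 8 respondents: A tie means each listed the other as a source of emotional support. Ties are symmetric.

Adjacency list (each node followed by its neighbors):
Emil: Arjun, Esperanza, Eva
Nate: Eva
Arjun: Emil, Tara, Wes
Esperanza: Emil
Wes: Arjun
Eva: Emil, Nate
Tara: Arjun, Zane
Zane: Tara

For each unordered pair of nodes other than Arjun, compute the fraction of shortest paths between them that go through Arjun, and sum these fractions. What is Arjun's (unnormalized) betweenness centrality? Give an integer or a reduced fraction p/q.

14

Pairs whose geodesics pass through Arjun — Tara–Nate: 1; Tara–Eva: 1; Tara–Emil: 1; Tara–Wes: 1; Tara–Esperanza: 1; Nate–Wes: 1; Nate–Zane: 1; Eva–Wes: 1; Eva–Zane: 1; Emil–Wes: 1; Emil–Zane: 1; Wes–Zane: 1; Wes–Esperanza: 1; Zane–Esperanza: 1.
All other pairs contribute 0.
Summing the contributions gives betweenness(Arjun) = 14.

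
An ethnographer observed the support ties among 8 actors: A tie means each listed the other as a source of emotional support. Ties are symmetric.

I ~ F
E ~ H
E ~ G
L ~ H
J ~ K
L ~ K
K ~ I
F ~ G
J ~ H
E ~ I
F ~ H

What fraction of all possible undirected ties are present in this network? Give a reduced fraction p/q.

There are 11 edges and 8 nodes, so the maximum possible is C(8,2) = 28.
Density = 11/28.

11/28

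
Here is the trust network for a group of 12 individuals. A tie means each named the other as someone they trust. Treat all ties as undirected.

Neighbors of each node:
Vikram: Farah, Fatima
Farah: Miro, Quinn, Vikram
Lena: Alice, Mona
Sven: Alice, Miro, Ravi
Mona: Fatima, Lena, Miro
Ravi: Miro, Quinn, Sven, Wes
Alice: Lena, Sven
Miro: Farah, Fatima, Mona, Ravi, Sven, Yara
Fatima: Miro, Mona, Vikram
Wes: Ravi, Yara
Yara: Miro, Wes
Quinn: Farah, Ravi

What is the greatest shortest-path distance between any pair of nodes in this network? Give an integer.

4

Eccentricity of each node (its greatest distance to any other): Alice:4, Farah:3, Fatima:3, Lena:4, Miro:2, Mona:3, Quinn:4, Ravi:3, Sven:3, Vikram:4, Wes:4, Yara:3.
The maximum eccentricity is 4, realized for instance by the pair Quinn–Lena via Quinn – Ravi – Miro – Mona – Lena. So the diameter is 4.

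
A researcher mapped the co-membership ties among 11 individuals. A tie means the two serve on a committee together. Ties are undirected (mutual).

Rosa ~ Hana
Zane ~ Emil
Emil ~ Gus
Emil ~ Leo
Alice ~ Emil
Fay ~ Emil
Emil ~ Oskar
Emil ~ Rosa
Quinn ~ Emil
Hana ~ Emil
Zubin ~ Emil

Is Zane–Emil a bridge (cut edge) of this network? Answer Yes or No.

Without the Zane–Emil edge there is no alternate route between Zane and Emil, so the network disconnects. It is a bridge.

Yes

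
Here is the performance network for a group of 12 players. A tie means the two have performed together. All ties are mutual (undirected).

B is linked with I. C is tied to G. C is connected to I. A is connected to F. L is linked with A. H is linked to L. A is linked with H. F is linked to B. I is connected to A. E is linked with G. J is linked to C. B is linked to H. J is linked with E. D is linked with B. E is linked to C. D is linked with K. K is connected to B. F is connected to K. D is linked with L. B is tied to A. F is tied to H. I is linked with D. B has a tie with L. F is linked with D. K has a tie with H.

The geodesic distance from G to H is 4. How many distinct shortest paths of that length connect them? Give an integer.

The shortest distance is 4. The length-4 paths are: G–C–I–A–H; G–C–I–B–H.
That gives 2 distinct shortest paths.

2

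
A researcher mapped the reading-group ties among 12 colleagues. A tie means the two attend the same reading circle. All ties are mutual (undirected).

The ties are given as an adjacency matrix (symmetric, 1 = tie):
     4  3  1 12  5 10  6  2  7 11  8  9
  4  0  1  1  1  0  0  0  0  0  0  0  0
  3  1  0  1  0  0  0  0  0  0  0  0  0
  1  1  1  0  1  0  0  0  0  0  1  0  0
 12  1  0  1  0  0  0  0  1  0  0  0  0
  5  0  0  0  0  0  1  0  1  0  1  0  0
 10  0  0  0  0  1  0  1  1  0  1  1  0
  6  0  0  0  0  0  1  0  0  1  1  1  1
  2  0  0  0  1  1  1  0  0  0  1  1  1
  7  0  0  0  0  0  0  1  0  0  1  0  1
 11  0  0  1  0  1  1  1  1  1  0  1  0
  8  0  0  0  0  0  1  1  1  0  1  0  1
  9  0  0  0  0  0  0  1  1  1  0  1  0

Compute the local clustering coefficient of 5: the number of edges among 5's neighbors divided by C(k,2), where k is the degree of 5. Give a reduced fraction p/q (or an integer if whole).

5's neighbors: 2, 10, and 11 (k = 3).
Possible neighbor pairs: C(3,2) = 3. Edges among them: 2–10, 2–11, 10–11 → e = 3.
Clustering(5) = 3/3 = 1.

1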